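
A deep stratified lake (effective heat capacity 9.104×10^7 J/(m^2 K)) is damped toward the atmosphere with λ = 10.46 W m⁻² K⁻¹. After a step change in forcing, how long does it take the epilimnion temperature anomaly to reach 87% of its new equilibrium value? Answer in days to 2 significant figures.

Areal heat capacity C = 9.104×10^7 J/(m^2 K) (given).
τ = C / λ = 9.10×10^7 / 10.46 = 8.70×10^6 s.
Fraction reached: 1 − e^(−t/τ) = 0.87 ⇒ t = −τ ln(1 − 0.87) = τ × 2.04.
t = 1.78×10^7 s = 206 days.

210 days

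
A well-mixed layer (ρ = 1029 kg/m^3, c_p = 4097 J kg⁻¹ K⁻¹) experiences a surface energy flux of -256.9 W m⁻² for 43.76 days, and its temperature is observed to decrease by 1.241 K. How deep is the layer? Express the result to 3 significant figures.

Heat input Q = F Δt = -256.9 × 3.78×10^6 s = -9.71×10^8 J/m².
Required areal heat capacity C = Q / ΔT = 7.83×10^8 J/(m²·K).
Depth D = C / (ρ c_p) = 7.83×10^8 / (1029 × 4097) = 186 m.

186 m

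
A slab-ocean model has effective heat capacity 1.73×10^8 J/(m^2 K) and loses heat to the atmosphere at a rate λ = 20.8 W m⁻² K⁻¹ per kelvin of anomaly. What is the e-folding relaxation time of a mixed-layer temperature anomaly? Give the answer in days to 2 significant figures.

Areal heat capacity C = 1.73×10^8 J/(m^2 K) (given).
Relaxation time τ = C / λ = 1.73×10^8 / 20.8 = 8.32×10^6 s.
In days: 8.32×10^6 s / (86400 s/day) = 96.3 days.

96 days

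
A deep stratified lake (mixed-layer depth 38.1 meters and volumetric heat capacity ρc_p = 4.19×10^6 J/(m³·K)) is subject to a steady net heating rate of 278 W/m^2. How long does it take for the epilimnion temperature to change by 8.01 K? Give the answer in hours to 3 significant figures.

1280 hours

Areal heat capacity C = ρc_p × D = 4.19×10^6 × 38.1 = 1.60×10^8 J/(m^2 K).
Time required: Δt = C ΔT / F = 1.60×10^8 × 8.01 / 278 = 4.60×10^6 s.
In hours: 4.60×10^6 s / (3600 s/hour) = 1280 hours.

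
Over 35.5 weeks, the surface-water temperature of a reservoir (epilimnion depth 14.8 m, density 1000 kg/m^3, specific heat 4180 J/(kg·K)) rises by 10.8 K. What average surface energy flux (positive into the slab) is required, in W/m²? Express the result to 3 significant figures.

Areal heat capacity C = ρ c_p D = 1000 × 4180 × 14.8 = 6.19×10^7 J/(m^2 K).
Required heat per unit area: Q = C ΔT = 6.19×10^7 × 10.8 = 6.68×10^8 J/m².
Flux F = Q / Δt = 6.68×10^8 / 2.15×10^7 s = 31.1 W/m².

31.1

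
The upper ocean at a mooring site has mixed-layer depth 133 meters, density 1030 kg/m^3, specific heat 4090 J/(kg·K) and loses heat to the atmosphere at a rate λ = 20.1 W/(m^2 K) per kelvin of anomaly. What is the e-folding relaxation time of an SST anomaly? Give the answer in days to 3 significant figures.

Areal heat capacity C = ρ c_p D = 1030 × 4090 × 133 = 5.60×10^8 J/(m^2 K).
Relaxation time τ = C / λ = 5.60×10^8 / 20.1 = 2.79×10^7 s.
In days: 2.79×10^7 s / (86400 s/day) = 323 days.

323 days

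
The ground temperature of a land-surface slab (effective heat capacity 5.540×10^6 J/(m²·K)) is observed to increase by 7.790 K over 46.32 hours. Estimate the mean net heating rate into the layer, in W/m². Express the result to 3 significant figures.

Areal heat capacity C = 5.540×10^6 J/(m²·K) (given).
Required heat per unit area: Q = C ΔT = 5.54×10^6 × 7.790 = 4.32×10^7 J/m².
Flux F = Q / Δt = 4.32×10^7 / 1.67×10^5 s = 259 W/m².

259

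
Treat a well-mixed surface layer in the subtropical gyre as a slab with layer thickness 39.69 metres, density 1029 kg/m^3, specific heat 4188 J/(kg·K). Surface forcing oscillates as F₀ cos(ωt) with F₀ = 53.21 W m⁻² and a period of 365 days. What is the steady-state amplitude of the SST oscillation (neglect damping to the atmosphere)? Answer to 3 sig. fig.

1.56 K

Areal heat capacity C = ρ c_p D = 1029 × 4188 × 39.69 = 1.71×10^8 J/(m^2 K).
Angular frequency ω = 2π / T = 2π / 3.15×10^7 s = 1.99×10^-7 s⁻¹.
Cω = 1.71×10^8 × 1.99×10^-7 = 34.1 W/(m²·K).
Amplitude A = F₀ / (Cω) = 53.21 / 34.1 = 1.56 K.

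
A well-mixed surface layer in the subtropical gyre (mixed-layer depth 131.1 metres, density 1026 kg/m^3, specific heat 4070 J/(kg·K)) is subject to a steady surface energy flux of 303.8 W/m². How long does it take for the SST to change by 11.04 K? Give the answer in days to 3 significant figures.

Areal heat capacity C = ρ c_p D = 1026 × 4070 × 131.1 = 5.47×10^8 J/(m^2 K).
Time required: Δt = C ΔT / F = 5.47×10^8 × 11.04 / 303.8 = 1.99×10^7 s.
In days: 1.99×10^7 s / (86400 s/day) = 230 days.

230 days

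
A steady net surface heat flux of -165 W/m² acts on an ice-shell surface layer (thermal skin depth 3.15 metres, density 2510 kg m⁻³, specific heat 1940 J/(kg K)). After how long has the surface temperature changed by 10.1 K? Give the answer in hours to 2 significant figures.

260 hours

Areal heat capacity C = ρ c_p D = 2510 × 1940 × 3.15 = 1.53×10^7 J/(m^2 K).
Time required: Δt = C ΔT / F = 1.53×10^7 × -10.1 / -165 = 9.39×10^5 s.
In hours: 9.39×10^5 s / (3600 s/hour) = 261 hours.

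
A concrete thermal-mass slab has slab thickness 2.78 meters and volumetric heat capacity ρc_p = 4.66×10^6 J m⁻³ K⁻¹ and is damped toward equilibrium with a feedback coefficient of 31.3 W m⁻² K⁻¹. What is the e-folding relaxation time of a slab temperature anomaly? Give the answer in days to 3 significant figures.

4.79 days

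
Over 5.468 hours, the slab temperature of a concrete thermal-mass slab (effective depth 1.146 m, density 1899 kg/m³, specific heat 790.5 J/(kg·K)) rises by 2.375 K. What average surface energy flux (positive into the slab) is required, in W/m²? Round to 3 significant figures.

208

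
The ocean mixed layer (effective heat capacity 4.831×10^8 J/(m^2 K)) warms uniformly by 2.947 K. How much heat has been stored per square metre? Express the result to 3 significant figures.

1.42×10^9

Areal heat capacity C = 4.831×10^8 J/(m^2 K) (given).
ΔQ = C ΔT = 4.83×10^8 × 2.947 = 1.42×10^9 J/m².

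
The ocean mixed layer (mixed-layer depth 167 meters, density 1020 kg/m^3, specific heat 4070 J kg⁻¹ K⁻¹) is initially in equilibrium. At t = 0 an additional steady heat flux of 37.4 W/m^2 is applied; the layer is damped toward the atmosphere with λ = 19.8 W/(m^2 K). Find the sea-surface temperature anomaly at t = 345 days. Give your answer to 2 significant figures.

Areal heat capacity C = ρ c_p D = 1020 × 4070 × 167 = 6.93×10^8 J/(m²·K).
τ = C / λ = 6.93×10^8 / 19.8 = 3.50×10^7 s.
Equilibrium anomaly ΔT_eq = F / λ = 37.4 / 19.8 = 1.89 K.
t = 345 days = 2.98×10^7 s, so t/τ = 0.851.
ΔT(t) = ΔT_eq (1 − e^(−t/τ)) = 1.89 × (1 − e^−0.851) = 1.08 K.

1.1 K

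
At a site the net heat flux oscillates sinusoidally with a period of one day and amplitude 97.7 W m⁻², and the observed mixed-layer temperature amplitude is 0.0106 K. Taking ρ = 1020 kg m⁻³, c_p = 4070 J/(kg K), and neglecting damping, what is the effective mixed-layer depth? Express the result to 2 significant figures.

ω = 2π / 86400 s = 7.27×10^-5 s⁻¹.
Required C = F₀ / (A ω) = 97.7 / (0.0106 × 7.27×10^-5) = 1.27×10^8 J/(m²·K).
D = C / (ρ c_p) = 1.27×10^8 / (1020 × 4070) = 30.5 m.

31 m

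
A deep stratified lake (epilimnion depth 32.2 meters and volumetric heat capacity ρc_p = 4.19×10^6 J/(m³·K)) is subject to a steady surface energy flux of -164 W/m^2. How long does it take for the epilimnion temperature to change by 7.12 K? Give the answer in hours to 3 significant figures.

Areal heat capacity C = ρc_p × D = 4.19×10^6 × 32.2 = 1.35×10^8 J/(m²·K).
Time required: Δt = C ΔT / F = 1.35×10^8 × -7.12 / -164 = 5.86×10^6 s.
In hours: 5.86×10^6 s / (3600 s/hour) = 1630 hours.

1630 hours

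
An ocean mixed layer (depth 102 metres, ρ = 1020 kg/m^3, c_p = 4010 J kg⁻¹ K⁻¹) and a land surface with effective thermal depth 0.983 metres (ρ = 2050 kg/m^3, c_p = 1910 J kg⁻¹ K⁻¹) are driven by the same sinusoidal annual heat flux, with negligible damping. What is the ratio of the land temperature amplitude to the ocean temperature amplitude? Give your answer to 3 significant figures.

108

C_ocean = 1020 × 4010 × 102 = 4.17×10^8 J/(m²·K).
C_land = 2050 × 1910 × 0.983 = 3.85×10^6 J/(m²·K).
Undamped amplitude ∝ 1/C, so A_land/A_ocean = C_ocean/C_land = 108.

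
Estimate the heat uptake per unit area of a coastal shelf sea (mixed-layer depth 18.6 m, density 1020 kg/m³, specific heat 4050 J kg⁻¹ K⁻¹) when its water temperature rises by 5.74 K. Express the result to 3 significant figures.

Areal heat capacity C = ρ c_p D = 1020 × 4050 × 18.6 = 7.68×10^7 J m⁻² K⁻¹.
ΔQ = C ΔT = 7.68×10^7 × 5.74 = 4.41×10^8 J/m².

4.41×10^8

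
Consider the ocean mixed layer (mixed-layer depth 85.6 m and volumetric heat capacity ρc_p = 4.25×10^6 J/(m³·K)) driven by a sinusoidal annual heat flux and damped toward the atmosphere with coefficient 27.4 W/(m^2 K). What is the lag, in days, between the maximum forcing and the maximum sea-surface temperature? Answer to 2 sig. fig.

70 days

Areal heat capacity C = ρc_p × D = 4.25×10^6 × 85.6 = 3.64×10^8 J m⁻² K⁻¹.
ω = 2π / 3.15×10^7 s = 1.99×10^-7 s⁻¹.
Phase lag φ = arctan(Cω/λ) = arctan(72.5/27.4) = 1.21 rad.
Time lag = φ / ω = 1.21 / 1.99×10^-7 = 6.07×10^6 s = 70.3 days.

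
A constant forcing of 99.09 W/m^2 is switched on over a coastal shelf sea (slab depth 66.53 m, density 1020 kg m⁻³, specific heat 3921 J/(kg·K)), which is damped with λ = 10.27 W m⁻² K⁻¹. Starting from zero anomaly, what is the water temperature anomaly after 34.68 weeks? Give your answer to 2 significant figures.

Areal heat capacity C = ρ c_p D = 1020 × 3921 × 66.53 = 2.66×10^8 J/(m²·K).
τ = C / λ = 2.66×10^8 / 10.27 = 2.59×10^7 s.
Equilibrium anomaly ΔT_eq = F / λ = 99.09 / 10.27 = 9.65 K.
t = 34.68 weeks = 2.10×10^7 s, so t/τ = 0.810.
ΔT(t) = ΔT_eq (1 − e^(−t/τ)) = 9.65 × (1 − e^−0.810) = 5.35 K.

5.4 K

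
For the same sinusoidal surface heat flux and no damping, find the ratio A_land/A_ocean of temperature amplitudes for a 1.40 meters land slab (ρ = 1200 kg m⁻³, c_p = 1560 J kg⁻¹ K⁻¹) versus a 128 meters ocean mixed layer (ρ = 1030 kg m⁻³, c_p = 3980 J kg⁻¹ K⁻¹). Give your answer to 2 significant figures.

200

C_ocean = 1030 × 3980 × 128 = 5.25×10^8 J/(m²·K).
C_land = 1200 × 1560 × 1.40 = 2.62×10^6 J/(m²·K).
Undamped amplitude ∝ 1/C, so A_land/A_ocean = C_ocean/C_land = 200.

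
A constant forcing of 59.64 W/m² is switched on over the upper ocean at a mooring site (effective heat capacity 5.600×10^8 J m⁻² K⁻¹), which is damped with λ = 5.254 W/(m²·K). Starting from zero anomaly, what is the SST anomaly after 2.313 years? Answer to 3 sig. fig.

Areal heat capacity C = 5.600×10^8 J m⁻² K⁻¹ (given).
τ = C / λ = 5.60×10^8 / 5.254 = 1.07×10^8 s.
Equilibrium anomaly ΔT_eq = F / λ = 59.64 / 5.254 = 11.4 K.
t = 2.313 years = 7.30×10^7 s, so t/τ = 0.685.
ΔT(t) = ΔT_eq (1 − e^(−t/τ)) = 11.4 × (1 − e^−0.685) = 5.63 K.

5.63 K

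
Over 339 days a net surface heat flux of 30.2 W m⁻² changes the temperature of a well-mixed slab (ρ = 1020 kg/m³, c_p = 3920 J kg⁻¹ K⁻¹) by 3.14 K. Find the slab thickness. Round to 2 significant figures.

70 m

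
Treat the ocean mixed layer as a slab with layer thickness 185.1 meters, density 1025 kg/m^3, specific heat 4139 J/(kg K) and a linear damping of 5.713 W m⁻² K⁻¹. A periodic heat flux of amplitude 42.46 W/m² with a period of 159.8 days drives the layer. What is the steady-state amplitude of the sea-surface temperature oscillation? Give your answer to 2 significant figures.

Areal heat capacity C = ρ c_p D = 1025 × 4139 × 185.1 = 7.85×10^8 J/(m^2 K).
Angular frequency ω = 2π / T = 2π / 1.38×10^7 s = 4.55×10^-7 s⁻¹.
√((Cω)² + λ²) = √((357)² + 5.713²) = 357 W/(m²·K).
Amplitude A = F₀ / √((Cω)²+λ²) = 42.46 / 357 = 0.119 K.

0.12 K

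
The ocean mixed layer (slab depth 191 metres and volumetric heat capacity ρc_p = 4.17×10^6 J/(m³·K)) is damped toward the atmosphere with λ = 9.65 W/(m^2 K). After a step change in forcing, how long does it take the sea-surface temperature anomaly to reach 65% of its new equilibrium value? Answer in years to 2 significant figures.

2.7 years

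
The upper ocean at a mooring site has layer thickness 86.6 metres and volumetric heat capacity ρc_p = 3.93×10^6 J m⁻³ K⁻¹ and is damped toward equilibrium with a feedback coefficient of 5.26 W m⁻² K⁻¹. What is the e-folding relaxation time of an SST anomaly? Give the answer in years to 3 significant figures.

Areal heat capacity C = ρc_p × D = 3.93×10^6 × 86.6 = 3.40×10^8 J m⁻² K⁻¹.
Relaxation time τ = C / λ = 3.40×10^8 / 5.26 = 6.47×10^7 s.
In years: 6.47×10^7 s / (3.156×10^7 s/year) = 2.05 years.

2.05 years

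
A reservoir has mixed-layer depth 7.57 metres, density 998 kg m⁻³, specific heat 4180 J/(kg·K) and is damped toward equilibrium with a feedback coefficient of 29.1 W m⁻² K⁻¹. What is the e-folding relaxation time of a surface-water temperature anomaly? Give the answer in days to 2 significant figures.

13 days

Areal heat capacity C = ρ c_p D = 998 × 4180 × 7.57 = 3.16×10^7 J/(m^2 K).
Relaxation time τ = C / λ = 3.16×10^7 / 29.1 = 1.09×10^6 s.
In days: 1.09×10^6 s / (86400 s/day) = 12.6 days.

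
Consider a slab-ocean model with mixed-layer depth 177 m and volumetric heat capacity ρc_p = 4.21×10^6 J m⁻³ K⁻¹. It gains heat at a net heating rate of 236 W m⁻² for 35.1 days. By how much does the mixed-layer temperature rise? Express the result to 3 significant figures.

0.960 K

Areal heat capacity C = ρc_p × D = 4.21×10^6 × 177 = 7.45×10^8 J/(m^2 K).
Net heat input Q = F Δt = 236 × (35.1 days × 86400 s/day) = 7.16×10^8 J/m².
ΔT = Q / C = 7.16×10^8 / 7.45×10^8 = 0.960 K.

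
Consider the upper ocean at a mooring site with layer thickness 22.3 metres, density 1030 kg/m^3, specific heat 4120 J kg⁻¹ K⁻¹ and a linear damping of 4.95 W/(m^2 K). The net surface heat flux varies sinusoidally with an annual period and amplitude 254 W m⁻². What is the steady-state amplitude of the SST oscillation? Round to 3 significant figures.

13.0 K

Areal heat capacity C = ρ c_p D = 1030 × 4120 × 22.3 = 9.46×10^7 J/(m²·K).
Angular frequency ω = 2π / T = 2π / 3.15×10^7 s = 1.99×10^-7 s⁻¹.
√((Cω)² + λ²) = √((18.9)² + 4.95²) = 19.5 W/(m²·K).
Amplitude A = F₀ / √((Cω)²+λ²) = 254 / 19.5 = 13.0 K.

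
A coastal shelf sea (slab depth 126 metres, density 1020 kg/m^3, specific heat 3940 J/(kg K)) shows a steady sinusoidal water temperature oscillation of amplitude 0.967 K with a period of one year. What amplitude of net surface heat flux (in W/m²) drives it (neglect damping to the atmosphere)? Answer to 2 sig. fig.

Areal heat capacity C = ρ c_p D = 1020 × 3940 × 126 = 5.06×10^8 J m⁻² K⁻¹.
ω = 2π / 3.15×10^7 s = 1.99×10^-7 s⁻¹.
Cω = 5.06×10^8 × 1.99×10^-7 = 101 W/(m²·K).
F₀ = A × Cω = 0.967 × 101 = 97.6 W/m².

98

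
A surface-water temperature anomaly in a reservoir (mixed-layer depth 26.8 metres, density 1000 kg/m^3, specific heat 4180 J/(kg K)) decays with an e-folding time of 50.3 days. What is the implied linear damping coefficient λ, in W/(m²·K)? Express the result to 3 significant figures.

Areal heat capacity C = ρ c_p D = 1000 × 4180 × 26.8 = 1.12×10^8 J m⁻² K⁻¹.
τ = 50.3 days = 4.35×10^6 s.
λ = C / τ = 1.12×10^8 / 4.35×10^6 = 25.8 W/(m²·K).

25.8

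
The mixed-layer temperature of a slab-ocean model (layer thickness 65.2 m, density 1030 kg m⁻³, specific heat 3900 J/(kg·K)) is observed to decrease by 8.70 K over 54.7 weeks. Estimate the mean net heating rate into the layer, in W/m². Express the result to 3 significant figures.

Areal heat capacity C = ρ c_p D = 1030 × 3900 × 65.2 = 2.62×10^8 J/(m²·K).
Required heat per unit area: Q = C ΔT = 2.62×10^8 × -8.70 = -2.28×10^9 J/m².
Flux F = Q / Δt = -2.28×10^9 / 3.31×10^7 s = -68.9 W/m².

-68.9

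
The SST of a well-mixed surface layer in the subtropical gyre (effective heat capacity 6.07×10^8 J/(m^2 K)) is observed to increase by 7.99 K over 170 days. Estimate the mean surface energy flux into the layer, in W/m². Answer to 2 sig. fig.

Areal heat capacity C = 6.07×10^8 J/(m^2 K) (given).
Required heat per unit area: Q = C ΔT = 6.07×10^8 × 7.99 = 4.85×10^9 J/m².
Flux F = Q / Δt = 4.85×10^9 / 1.47×10^7 s = 330 W/m².

330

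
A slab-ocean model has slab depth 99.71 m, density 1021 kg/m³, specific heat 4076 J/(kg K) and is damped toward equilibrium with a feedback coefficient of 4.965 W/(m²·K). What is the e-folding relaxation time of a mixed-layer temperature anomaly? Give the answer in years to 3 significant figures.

2.65 years

Areal heat capacity C = ρ c_p D = 1021 × 4076 × 99.71 = 4.15×10^8 J/(m^2 K).
Relaxation time τ = C / λ = 4.15×10^8 / 4.965 = 8.36×10^7 s.
In years: 8.36×10^7 s / (3.156×10^7 s/year) = 2.65 years.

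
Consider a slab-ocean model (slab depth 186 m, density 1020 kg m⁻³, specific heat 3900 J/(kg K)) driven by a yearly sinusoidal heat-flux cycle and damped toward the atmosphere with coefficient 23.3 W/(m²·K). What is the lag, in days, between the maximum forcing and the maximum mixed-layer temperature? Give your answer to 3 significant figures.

82.1 days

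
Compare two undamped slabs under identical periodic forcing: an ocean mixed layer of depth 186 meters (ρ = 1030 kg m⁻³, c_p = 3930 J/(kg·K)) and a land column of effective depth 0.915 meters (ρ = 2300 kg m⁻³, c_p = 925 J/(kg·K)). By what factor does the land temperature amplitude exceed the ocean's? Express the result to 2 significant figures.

C_ocean = 1030 × 3930 × 186 = 7.53×10^8 J/(m²·K).
C_land = 2300 × 925 × 0.915 = 1.95×10^6 J/(m²·K).
Undamped amplitude ∝ 1/C, so A_land/A_ocean = C_ocean/C_land = 387.

390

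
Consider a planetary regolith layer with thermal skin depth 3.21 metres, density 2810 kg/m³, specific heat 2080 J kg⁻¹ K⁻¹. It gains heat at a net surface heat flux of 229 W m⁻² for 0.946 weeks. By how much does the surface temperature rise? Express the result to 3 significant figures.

6.98 K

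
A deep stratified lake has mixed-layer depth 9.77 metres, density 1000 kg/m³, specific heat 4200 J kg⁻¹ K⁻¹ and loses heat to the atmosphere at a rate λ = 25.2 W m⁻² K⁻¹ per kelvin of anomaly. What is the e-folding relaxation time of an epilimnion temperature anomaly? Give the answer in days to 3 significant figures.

18.8 days

Areal heat capacity C = ρ c_p D = 1000 × 4200 × 9.77 = 4.10×10^7 J/(m²·K).
Relaxation time τ = C / λ = 4.10×10^7 / 25.2 = 1.63×10^6 s.
In days: 1.63×10^6 s / (86400 s/day) = 18.8 days.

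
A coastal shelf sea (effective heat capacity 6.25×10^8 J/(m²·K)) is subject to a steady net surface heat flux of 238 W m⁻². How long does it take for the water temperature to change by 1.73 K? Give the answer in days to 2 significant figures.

53 days

Areal heat capacity C = 6.25×10^8 J/(m²·K) (given).
Time required: Δt = C ΔT / F = 6.25×10^8 × 1.73 / 238 = 4.54×10^6 s.
In days: 4.54×10^6 s / (86400 s/day) = 52.6 days.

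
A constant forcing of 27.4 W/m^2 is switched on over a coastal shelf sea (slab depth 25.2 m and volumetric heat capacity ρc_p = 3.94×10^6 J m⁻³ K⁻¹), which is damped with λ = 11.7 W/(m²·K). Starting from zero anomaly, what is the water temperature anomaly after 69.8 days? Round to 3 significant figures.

1.19 K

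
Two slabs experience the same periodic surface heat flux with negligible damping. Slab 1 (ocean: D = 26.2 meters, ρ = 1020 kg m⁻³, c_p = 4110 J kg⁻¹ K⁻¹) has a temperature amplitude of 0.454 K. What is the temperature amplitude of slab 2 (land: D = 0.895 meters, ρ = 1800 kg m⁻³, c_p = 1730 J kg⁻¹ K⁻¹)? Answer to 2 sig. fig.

18 K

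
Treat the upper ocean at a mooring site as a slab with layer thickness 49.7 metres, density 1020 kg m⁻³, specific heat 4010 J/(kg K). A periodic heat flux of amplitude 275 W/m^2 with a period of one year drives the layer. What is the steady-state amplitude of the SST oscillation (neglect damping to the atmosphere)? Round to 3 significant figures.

Areal heat capacity C = ρ c_p D = 1020 × 4010 × 49.7 = 2.03×10^8 J/(m^2 K).
Angular frequency ω = 2π / T = 2π / 3.15×10^7 s = 1.99×10^-7 s⁻¹.
Cω = 2.03×10^8 × 1.99×10^-7 = 40.5 W/(m²·K).
Amplitude A = F₀ / (Cω) = 275 / 40.5 = 6.79 K.

6.79 K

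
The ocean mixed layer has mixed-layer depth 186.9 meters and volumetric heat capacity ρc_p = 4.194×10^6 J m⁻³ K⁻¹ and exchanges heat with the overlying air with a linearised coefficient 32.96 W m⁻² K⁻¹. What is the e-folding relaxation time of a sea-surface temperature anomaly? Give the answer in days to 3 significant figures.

275 days

Areal heat capacity C = ρc_p × D = 4.194×10^6 × 186.9 = 7.84×10^8 J m⁻² K⁻¹.
Relaxation time τ = C / λ = 7.84×10^8 / 32.96 = 2.38×10^7 s.
In days: 2.38×10^7 s / (86400 s/day) = 275 days.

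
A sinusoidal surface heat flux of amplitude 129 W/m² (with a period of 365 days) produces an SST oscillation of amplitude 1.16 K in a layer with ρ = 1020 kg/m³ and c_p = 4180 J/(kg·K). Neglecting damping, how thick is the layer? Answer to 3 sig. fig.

ω = 2π / 3.15×10^7 s = 1.99×10^-7 s⁻¹.
Required C = F₀ / (A ω) = 129 / (1.16 × 1.99×10^-7) = 5.58×10^8 J/(m²·K).
D = C / (ρ c_p) = 5.58×10^8 / (1020 × 4180) = 131 m.

131 m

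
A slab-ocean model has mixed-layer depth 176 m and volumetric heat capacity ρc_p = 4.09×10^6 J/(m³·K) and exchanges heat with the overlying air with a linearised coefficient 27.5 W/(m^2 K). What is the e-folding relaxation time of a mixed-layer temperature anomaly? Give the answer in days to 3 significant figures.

303 days

Areal heat capacity C = ρc_p × D = 4.09×10^6 × 176 = 7.20×10^8 J/(m²·K).
Relaxation time τ = C / λ = 7.20×10^8 / 27.5 = 2.62×10^7 s.
In days: 2.62×10^7 s / (86400 s/day) = 303 days.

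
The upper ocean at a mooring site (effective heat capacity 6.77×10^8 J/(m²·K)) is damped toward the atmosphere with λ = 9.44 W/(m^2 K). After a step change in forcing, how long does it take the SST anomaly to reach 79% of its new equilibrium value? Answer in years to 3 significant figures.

3.55 years

Areal heat capacity C = 6.77×10^8 J/(m²·K) (given).
τ = C / λ = 6.77×10^8 / 9.44 = 7.17×10^7 s.
Fraction reached: 1 − e^(−t/τ) = 0.79 ⇒ t = −τ ln(1 − 0.79) = τ × 1.56.
t = 1.12×10^8 s = 3.55 years.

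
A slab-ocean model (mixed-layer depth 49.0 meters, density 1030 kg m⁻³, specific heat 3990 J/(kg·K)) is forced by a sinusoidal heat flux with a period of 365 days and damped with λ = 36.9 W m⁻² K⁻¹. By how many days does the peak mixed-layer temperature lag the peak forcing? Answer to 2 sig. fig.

48 days

Areal heat capacity C = ρ c_p D = 1030 × 3990 × 49.0 = 2.01×10^8 J m⁻² K⁻¹.
ω = 2π / 3.15×10^7 s = 1.99×10^-7 s⁻¹.
Phase lag φ = arctan(Cω/λ) = arctan(40.1/36.9) = 0.827 rad.
Time lag = φ / ω = 0.827 / 1.99×10^-7 = 4.15×10^6 s = 48.1 days.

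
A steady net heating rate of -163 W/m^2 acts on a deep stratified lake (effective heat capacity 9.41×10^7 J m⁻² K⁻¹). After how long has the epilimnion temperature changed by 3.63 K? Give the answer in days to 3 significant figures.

24.3 days

Areal heat capacity C = 9.41×10^7 J m⁻² K⁻¹ (given).
Time required: Δt = C ΔT / F = 9.41×10^7 × -3.63 / -163 = 2.10×10^6 s.
In days: 2.10×10^6 s / (86400 s/day) = 24.3 days.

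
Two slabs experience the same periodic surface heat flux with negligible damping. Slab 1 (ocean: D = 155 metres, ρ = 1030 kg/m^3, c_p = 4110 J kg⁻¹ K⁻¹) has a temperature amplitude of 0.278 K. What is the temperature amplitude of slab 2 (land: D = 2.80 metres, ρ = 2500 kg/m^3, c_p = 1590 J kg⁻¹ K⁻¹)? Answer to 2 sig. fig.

C_ocean = 6.56×10^8 J/(m²·K); C_land = 1.11×10^7 J/(m²·K).
A ∝ 1/C ⇒ A_land = A_ocean × C_ocean/C_land = 0.278 × 59.0 = 16.4 K.

16 K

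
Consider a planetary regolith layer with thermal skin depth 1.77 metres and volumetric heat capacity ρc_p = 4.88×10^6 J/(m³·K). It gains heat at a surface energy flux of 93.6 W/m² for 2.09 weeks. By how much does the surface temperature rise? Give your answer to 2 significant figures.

14 K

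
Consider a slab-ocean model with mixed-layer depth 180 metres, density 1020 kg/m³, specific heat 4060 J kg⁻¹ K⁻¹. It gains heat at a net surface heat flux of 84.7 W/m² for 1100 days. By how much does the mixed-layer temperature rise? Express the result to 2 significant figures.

Areal heat capacity C = ρ c_p D = 1020 × 4060 × 180 = 7.45×10^8 J/(m²·K).
Net heat input Q = F Δt = 84.7 × (1100 days × 86400 s/day) = 8.05×10^9 J/m².
ΔT = Q / C = 8.05×10^9 / 7.45×10^8 = 10.8 K.

11 K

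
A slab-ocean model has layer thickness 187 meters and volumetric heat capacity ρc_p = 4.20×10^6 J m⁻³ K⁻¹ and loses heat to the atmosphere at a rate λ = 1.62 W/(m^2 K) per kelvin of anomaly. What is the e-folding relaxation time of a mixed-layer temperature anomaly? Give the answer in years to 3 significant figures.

Areal heat capacity C = ρc_p × D = 4.20×10^6 × 187 = 7.85×10^8 J/(m²·K).
Relaxation time τ = C / λ = 7.85×10^8 / 1.62 = 4.85×10^8 s.
In years: 4.85×10^8 s / (3.156×10^7 s/year) = 15.4 years.

15.4 years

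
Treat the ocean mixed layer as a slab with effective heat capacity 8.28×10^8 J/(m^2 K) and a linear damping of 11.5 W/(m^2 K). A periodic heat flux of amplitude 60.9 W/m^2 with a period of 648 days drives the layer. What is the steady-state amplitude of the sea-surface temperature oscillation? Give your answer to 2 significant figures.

Areal heat capacity C = 8.28×10^8 J/(m^2 K) (given).
Angular frequency ω = 2π / T = 2π / 5.60×10^7 s = 1.12×10^-7 s⁻¹.
√((Cω)² + λ²) = √((92.9)² + 11.5²) = 93.6 W/(m²·K).
Amplitude A = F₀ / √((Cω)²+λ²) = 60.9 / 93.6 = 0.650 K.

0.65 K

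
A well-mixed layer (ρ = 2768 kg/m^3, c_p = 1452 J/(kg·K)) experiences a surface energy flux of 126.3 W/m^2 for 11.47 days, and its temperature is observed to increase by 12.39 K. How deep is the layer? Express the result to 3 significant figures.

Heat input Q = F Δt = 126.3 × 9.91×10^5 s = 1.25×10^8 J/m².
Required areal heat capacity C = Q / ΔT = 1.01×10^7 J/(m²·K).
Depth D = C / (ρ c_p) = 1.01×10^7 / (2768 × 1452) = 2.51 m.

2.51 m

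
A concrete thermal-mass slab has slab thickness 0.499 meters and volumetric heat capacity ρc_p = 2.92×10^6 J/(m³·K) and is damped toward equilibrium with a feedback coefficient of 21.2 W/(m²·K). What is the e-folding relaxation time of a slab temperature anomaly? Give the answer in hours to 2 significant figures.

Areal heat capacity C = ρc_p × D = 2.92×10^6 × 0.499 = 1.46×10^6 J/(m^2 K).
Relaxation time τ = C / λ = 1.46×10^6 / 21.2 = 68700 s.
In hours: 68700 s / (3600 s/hour) = 19.1 hours.

19 hours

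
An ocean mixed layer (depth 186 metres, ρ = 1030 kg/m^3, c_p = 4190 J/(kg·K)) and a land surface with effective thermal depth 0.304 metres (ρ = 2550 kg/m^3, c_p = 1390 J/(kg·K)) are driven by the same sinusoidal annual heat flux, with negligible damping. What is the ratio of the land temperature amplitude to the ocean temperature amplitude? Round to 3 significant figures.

745

C_ocean = 1030 × 4190 × 186 = 8.03×10^8 J/(m²·K).
C_land = 2550 × 1390 × 0.304 = 1.08×10^6 J/(m²·K).
Undamped amplitude ∝ 1/C, so A_land/A_ocean = C_ocean/C_land = 745.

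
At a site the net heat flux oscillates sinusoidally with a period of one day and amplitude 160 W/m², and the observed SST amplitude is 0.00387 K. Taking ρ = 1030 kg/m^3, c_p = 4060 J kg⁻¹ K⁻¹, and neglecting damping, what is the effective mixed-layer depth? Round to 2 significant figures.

140 m

ω = 2π / 86400 s = 7.27×10^-5 s⁻¹.
Required C = F₀ / (A ω) = 160 / (0.00387 × 7.27×10^-5) = 5.69×10^8 J/(m²·K).
D = C / (ρ c_p) = 5.69×10^8 / (1030 × 4060) = 136 m.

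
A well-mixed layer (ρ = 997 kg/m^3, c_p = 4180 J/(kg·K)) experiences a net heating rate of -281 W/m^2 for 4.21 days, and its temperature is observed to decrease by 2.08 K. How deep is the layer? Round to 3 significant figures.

Heat input Q = F Δt = -281 × 3.64×10^5 s = -1.02×10^8 J/m².
Required areal heat capacity C = Q / ΔT = 4.91×10^7 J/(m²·K).
Depth D = C / (ρ c_p) = 4.91×10^7 / (997 × 4180) = 11.8 m.

11.8 m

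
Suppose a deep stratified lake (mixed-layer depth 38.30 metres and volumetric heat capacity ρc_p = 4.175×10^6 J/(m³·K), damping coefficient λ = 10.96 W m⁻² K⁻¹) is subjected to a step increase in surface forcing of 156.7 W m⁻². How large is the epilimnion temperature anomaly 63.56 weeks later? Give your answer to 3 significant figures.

Areal heat capacity C = ρc_p × D = 4.175×10^6 × 38.30 = 1.60×10^8 J/(m²·K).
τ = C / λ = 1.60×10^8 / 10.96 = 1.46×10^7 s.
Equilibrium anomaly ΔT_eq = F / λ = 156.7 / 10.96 = 14.3 K.
t = 63.56 weeks = 3.84×10^7 s, so t/τ = 2.63.
ΔT(t) = ΔT_eq (1 − e^(−t/τ)) = 14.3 × (1 − e^−2.63) = 13.3 K.

13.3 K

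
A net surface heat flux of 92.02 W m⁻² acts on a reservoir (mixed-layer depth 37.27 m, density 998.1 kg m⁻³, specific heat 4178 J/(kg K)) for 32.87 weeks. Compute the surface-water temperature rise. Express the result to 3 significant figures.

11.8 K

Areal heat capacity C = ρ c_p D = 998.1 × 4178 × 37.27 = 1.55×10^8 J/(m²·K).
Net heat input Q = F Δt = 92.02 × (32.87 weeks × 6.048×10^5 s/week) = 1.83×10^9 J/m².
ΔT = Q / C = 1.83×10^9 / 1.55×10^8 = 11.8 K.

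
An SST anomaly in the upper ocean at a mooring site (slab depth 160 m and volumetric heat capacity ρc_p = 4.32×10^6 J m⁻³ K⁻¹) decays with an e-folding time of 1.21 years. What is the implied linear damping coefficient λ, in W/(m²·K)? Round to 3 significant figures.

18.1

Areal heat capacity C = ρc_p × D = 4.32×10^6 × 160 = 6.91×10^8 J m⁻² K⁻¹.
τ = 1.21 years = 3.82×10^7 s.
λ = C / τ = 6.91×10^8 / 3.82×10^7 = 18.1 W/(m²·K).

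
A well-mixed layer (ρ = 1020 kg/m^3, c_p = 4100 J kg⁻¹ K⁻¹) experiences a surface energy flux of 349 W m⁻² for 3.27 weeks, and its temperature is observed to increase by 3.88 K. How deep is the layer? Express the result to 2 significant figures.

Heat input Q = F Δt = 349 × 1.98×10^6 s = 6.90×10^8 J/m².
Required areal heat capacity C = Q / ΔT = 1.78×10^8 J/(m²·K).
Depth D = C / (ρ c_p) = 1.78×10^8 / (1020 × 4100) = 42.5 m.

43 m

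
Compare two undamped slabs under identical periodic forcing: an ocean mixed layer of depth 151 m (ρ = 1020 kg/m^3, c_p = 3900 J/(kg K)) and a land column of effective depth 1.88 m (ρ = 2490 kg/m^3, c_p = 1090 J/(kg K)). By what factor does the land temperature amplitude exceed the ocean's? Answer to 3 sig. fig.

C_ocean = 1020 × 3900 × 151 = 6.01×10^8 J/(m²·K).
C_land = 2490 × 1090 × 1.88 = 5.10×10^6 J/(m²·K).
Undamped amplitude ∝ 1/C, so A_land/A_ocean = C_ocean/C_land = 118.

118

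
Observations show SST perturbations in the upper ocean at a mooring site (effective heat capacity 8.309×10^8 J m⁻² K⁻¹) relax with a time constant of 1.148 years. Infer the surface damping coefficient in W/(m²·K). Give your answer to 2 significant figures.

Areal heat capacity C = 8.309×10^8 J m⁻² K⁻¹ (given).
τ = 1.148 years = 3.62×10^7 s.
λ = C / τ = 8.31×10^8 / 3.62×10^7 = 22.9 W/(m²·K).

23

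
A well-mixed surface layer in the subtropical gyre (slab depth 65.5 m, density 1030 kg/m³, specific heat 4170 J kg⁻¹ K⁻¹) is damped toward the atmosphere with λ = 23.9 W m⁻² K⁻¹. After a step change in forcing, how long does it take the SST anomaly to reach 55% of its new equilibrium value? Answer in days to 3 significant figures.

109 days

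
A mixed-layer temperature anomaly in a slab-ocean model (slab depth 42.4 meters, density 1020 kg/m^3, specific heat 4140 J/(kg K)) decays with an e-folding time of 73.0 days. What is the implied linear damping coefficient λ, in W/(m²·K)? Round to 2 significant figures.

28

Areal heat capacity C = ρ c_p D = 1020 × 4140 × 42.4 = 1.79×10^8 J/(m^2 K).
τ = 73.0 days = 6.31×10^6 s.
λ = C / τ = 1.79×10^8 / 6.31×10^6 = 28.4 W/(m²·K).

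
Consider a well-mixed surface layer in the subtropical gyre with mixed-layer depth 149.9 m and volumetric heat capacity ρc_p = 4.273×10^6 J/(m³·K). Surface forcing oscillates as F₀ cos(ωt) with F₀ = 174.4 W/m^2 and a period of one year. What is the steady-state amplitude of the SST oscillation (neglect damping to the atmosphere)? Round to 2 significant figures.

1.4 K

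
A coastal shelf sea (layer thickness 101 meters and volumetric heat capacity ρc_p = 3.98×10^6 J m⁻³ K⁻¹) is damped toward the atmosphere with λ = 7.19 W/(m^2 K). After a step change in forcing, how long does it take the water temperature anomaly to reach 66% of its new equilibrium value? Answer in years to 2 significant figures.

1.9 years

Areal heat capacity C = ρc_p × D = 3.98×10^6 × 101 = 4.02×10^8 J/(m²·K).
τ = C / λ = 4.02×10^8 / 7.19 = 5.59×10^7 s.
Fraction reached: 1 − e^(−t/τ) = 0.66 ⇒ t = −τ ln(1 − 0.66) = τ × 1.08.
t = 6.03×10^7 s = 1.91 years.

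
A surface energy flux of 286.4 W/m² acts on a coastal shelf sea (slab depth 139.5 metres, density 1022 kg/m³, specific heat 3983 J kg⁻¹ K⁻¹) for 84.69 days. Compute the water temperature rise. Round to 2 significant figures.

3.7 K

Areal heat capacity C = ρ c_p D = 1022 × 3983 × 139.5 = 5.68×10^8 J/(m^2 K).
Net heat input Q = F Δt = 286.4 × (84.69 days × 86400 s/day) = 2.10×10^9 J/m².
ΔT = Q / C = 2.10×10^9 / 5.68×10^8 = 3.69 K.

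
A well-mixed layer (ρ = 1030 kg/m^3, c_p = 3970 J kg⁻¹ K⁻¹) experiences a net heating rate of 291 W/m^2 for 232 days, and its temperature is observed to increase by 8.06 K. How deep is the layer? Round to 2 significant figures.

Heat input Q = F Δt = 291 × 2.00×10^7 s = 5.83×10^9 J/m².
Required areal heat capacity C = Q / ΔT = 7.24×10^8 J/(m²·K).
Depth D = C / (ρ c_p) = 7.24×10^8 / (1030 × 3970) = 177 m.

180 m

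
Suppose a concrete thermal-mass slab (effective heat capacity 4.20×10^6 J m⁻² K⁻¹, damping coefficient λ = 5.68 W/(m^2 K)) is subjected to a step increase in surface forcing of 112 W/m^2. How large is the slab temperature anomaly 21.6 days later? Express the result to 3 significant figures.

Areal heat capacity C = 4.20×10^6 J m⁻² K⁻¹ (given).
τ = C / λ = 4.20×10^6 / 5.68 = 7.39×10^5 s.
Equilibrium anomaly ΔT_eq = F / λ = 112 / 5.68 = 19.7 K.
t = 21.6 days = 1.87×10^6 s, so t/τ = 2.52.
ΔT(t) = ΔT_eq (1 − e^(−t/τ)) = 19.7 × (1 − e^−2.52) = 18.1 K.

18.1 K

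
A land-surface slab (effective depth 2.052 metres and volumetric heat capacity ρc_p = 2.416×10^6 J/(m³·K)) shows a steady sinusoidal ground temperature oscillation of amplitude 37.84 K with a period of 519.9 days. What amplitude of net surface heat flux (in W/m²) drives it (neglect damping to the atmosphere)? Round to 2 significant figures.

26

Areal heat capacity C = ρc_p × D = 2.416×10^6 × 2.052 = 4.96×10^6 J/(m^2 K).
ω = 2π / 4.49×10^7 s = 1.40×10^-7 s⁻¹.
Cω = 4.96×10^6 × 1.40×10^-7 = 0.693 W/(m²·K).
F₀ = A × Cω = 37.84 × 0.693 = 26.2 W/m².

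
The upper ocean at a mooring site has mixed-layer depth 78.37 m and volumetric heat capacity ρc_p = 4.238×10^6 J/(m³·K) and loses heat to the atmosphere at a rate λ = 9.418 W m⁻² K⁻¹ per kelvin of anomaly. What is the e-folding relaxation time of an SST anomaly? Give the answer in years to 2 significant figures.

Areal heat capacity C = ρc_p × D = 4.238×10^6 × 78.37 = 3.32×10^8 J/(m²·K).
Relaxation time τ = C / λ = 3.32×10^8 / 9.418 = 3.53×10^7 s.
In years: 3.53×10^7 s / (3.156×10^7 s/year) = 1.12 years.

1.1 years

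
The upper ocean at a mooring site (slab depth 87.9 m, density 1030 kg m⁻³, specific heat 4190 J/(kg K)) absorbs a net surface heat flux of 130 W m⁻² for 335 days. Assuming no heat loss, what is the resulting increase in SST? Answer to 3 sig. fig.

9.92 K

Areal heat capacity C = ρ c_p D = 1030 × 4190 × 87.9 = 3.79×10^8 J/(m^2 K).
Net heat input Q = F Δt = 130 × (335 days × 86400 s/day) = 3.76×10^9 J/m².
ΔT = Q / C = 3.76×10^9 / 3.79×10^8 = 9.92 K.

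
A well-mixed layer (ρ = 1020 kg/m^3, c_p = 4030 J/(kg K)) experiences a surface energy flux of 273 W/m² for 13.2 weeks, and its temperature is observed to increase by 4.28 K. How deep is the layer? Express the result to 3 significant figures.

124 m

Heat input Q = F Δt = 273 × 7.98×10^6 s = 2.18×10^9 J/m².
Required areal heat capacity C = Q / ΔT = 5.09×10^8 J/(m²·K).
Depth D = C / (ρ c_p) = 5.09×10^8 / (1020 × 4030) = 124 m.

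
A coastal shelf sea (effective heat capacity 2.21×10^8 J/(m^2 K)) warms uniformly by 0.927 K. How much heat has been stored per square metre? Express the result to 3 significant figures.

2.05×10^8

Areal heat capacity C = 2.21×10^8 J/(m^2 K) (given).
ΔQ = C ΔT = 2.21×10^8 × 0.927 = 2.05×10^8 J/m².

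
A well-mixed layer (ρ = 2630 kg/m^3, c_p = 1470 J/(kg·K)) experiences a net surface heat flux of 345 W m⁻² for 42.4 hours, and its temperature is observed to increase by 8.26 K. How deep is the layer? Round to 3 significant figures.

1.65 m

Heat input Q = F Δt = 345 × 1.53×10^5 s = 5.27×10^7 J/m².
Required areal heat capacity C = Q / ΔT = 6.38×10^6 J/(m²·K).
Depth D = C / (ρ c_p) = 6.38×10^6 / (2630 × 1470) = 1.65 m.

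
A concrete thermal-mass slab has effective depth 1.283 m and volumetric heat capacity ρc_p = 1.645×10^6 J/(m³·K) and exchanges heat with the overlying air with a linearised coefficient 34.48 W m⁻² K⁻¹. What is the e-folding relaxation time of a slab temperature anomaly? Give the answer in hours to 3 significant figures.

Areal heat capacity C = ρc_p × D = 1.645×10^6 × 1.283 = 2.11×10^6 J m⁻² K⁻¹.
Relaxation time τ = C / λ = 2.11×10^6 / 34.48 = 61200 s.
In hours: 61200 s / (3600 s/hour) = 17.0 hours.

17.0 hours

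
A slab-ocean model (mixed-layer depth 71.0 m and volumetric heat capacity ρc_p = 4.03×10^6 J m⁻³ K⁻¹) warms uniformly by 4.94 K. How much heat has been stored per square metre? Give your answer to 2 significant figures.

1.4×10^9

Areal heat capacity C = ρc_p × D = 4.03×10^6 × 71.0 = 2.86×10^8 J/(m^2 K).
ΔQ = C ΔT = 2.86×10^8 × 4.94 = 1.41×10^9 J/m².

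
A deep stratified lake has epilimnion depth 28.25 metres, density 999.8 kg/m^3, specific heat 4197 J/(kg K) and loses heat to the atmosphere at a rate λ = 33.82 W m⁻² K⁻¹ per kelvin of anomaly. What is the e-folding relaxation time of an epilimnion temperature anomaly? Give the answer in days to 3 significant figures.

Areal heat capacity C = ρ c_p D = 999.8 × 4197 × 28.25 = 1.19×10^8 J m⁻² K⁻¹.
Relaxation time τ = C / λ = 1.19×10^8 / 33.82 = 3.51×10^6 s.
In days: 3.51×10^6 s / (86400 s/day) = 40.6 days.

40.6 days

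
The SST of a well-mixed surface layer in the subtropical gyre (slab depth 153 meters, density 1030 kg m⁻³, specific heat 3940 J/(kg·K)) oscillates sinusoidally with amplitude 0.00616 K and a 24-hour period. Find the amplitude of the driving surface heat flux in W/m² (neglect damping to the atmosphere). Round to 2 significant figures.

280

Areal heat capacity C = ρ c_p D = 1030 × 3940 × 153 = 6.21×10^8 J/(m^2 K).
ω = 2π / 86400 s = 7.27×10^-5 s⁻¹.
Cω = 6.21×10^8 × 7.27×10^-5 = 45200 W/(m²·K).
F₀ = A × Cω = 0.00616 × 45200 = 278 W/m².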